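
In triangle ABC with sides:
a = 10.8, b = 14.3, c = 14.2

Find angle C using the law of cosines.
c² = a² + b² − 2ab·cos(C)  ⇒  cos(C) = (a² + b² − c²)/(2ab)
cos(C) = (10.8² + 14.3² − 14.2²)/(2·10.8·14.3) = (116.64 + 204.49 − 201.64)/308.88 = 119.49/308.88 ≈ 0.386849
C = arccos(0.386849) ≈ 67.2414°

C = 67.24°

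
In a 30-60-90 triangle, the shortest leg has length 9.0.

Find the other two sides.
In a 30-60-90 triangle the sides are in ratio 1 : √3 : 2 (short leg : long leg : hypotenuse).
Long leg = 9.0·√3 ≈ 9.0·1.73205 ≈ 15.5885
Hypotenuse = 2·9.0 = 18

Long leg = 9.0√3 = 15.59, Hypotenuse = 18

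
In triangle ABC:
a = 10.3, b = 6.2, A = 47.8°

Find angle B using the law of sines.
a/sin(A) = b/sin(B)  ⇒  sin(B) = b·sin(A)/a = 6.2·sin(47.8°)/10.3
sin(47.8°) ≈ 0.740805
sin(B) ≈ 6.2·0.740805/10.3 ≈ 4.59299/10.3 ≈ 0.445921
B = arcsin(0.445921) ≈ 26.4823°
(Since b ≤ a we need B ≤ A, so the obtuse alternative 180° − 26.4823° ≈ 153.518° is rejected.)

B = 26.48°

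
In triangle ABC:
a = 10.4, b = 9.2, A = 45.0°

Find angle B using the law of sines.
a/sin(A) = b/sin(B)  ⇒  sin(B) = b·sin(A)/a = 9.2·sin(45.0°)/10.4
sin(45.0°) ≈ 0.707107
sin(B) ≈ 9.2·0.707107/10.4 ≈ 6.50538/10.4 ≈ 0.625518
B = arcsin(0.625518) ≈ 38.7202°
(Since b ≤ a we need B ≤ A, so the obtuse alternative 180° − 38.7202° ≈ 141.28° is rejected.)

B = 38.72°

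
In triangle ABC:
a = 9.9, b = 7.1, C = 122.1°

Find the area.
Two sides and the included angle (SAS): A = ½·a·b·sin(C) = ½·9.9·7.1·sin(122.1°)
sin(122.1°) ≈ 0.847122
A ≈ ½·70.29·0.847122 = 35.145·0.847122 ≈ 29.7721

Area = 29.77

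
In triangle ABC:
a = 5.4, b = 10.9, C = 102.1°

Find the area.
Two sides and the included angle (SAS): A = ½·a·b·sin(C) = ½·5.4·10.9·sin(102.1°)
sin(102.1°) ≈ 0.977783
A ≈ ½·58.86·0.977783 = 29.43·0.977783 ≈ 28.7762

Area = 28.78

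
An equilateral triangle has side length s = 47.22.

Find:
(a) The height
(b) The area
(a) The height splits the triangle into two 30-60-90 halves: h = s·√3/2 = 47.22·1.73205/2 ≈ 81.7874/2 ≈ 40.8937
(b) Area = (√3/4)·s² = (√3/4)·47.22² = (√3/4)·2229.7284 ≈ 0.433013·2229.7284 ≈ 965.501

Height = 40.89, Area = 965.5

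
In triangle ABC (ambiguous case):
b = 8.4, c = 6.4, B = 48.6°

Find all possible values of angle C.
b/sin(B) = c/sin(C)  ⇒  sin(C) = c·sin(B)/b = 6.4·sin(48.6°)/8.4
sin(48.6°) ≈ 0.750111
sin(C) ≈ 6.4·0.750111/8.4 ≈ 4.80071/8.4 ≈ 0.571513
Candidate 1: C₁ = arcsin(0.571513) ≈ 34.8558°  →  A = 180° − 48.6° − 34.8558° ≈ 96.5442° > 0, valid
Candidate 2: C₂ = 180° − C₁ ≈ 145.144°  →  A = 180° − 48.6° − 145.144° ≈ -13.7442° ≤ 0, not a valid triangle

C = 34.86° (one solution)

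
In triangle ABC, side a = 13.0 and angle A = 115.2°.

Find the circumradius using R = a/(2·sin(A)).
R = a/(2·sin(A)) = 13.0/(2·sin(115.2°))
sin(115.2°) ≈ 0.904827
R ≈ 13.0/(2·0.904827) = 13.0/1.80965 ≈ 7.18369

R = 7.184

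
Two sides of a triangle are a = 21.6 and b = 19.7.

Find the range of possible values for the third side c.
Triangle inequality: |a − b| < c < a + b
|a − b| = |21.6 − 19.7| = 1.9
a + b = 21.6 + 19.7 = 41.3

1.9 < c < 41.3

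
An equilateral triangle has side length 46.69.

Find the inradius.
r = Area/s with s the semi-perimeter.
Area = (√3/4)·46.69² = (√3/4)·2179.9561 ≈ 0.433013·2179.9561 ≈ 943.949
s = 3·46.69/2 = 70.035
r ≈ 943.949/70.035 ≈ 13.4782
(Equivalently r = side/(2√3) = 46.69/3.4641 ≈ 13.4782.)

r = 13.48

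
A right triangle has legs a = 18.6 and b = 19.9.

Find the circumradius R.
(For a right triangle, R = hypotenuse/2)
Hypotenuse c = √(a² + b²) = √(345.96 + 396.01) = √741.97 ≈ 27.2391
R = c/2 ≈ 27.2391/2 ≈ 13.6196

R = 13.62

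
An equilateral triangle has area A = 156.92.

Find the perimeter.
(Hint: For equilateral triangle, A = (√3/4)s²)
A = (√3/4)s²  ⇒  s² = 4A/√3 = 4·156.92/√3 = 627.68/1.73205 ≈ 362.391
s ≈ √362.391 ≈ 19.0366
Perimeter = 3s ≈ 3·19.0366 ≈ 57.1097

Perimeter = 57.11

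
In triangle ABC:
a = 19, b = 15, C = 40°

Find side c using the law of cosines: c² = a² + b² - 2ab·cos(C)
c² = 19² + 15² − 2·19·15·cos(40°)
cos(40°) ≈ 0.766044
c² ≈ 361 + 225 − 570·(0.766044) ≈ 586 − 436.645 ≈ 149.355
c ≈ √149.355 ≈ 12.2211

c = 12.22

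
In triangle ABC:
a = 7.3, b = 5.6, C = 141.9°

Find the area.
Two sides and the included angle (SAS): A = ½·a·b·sin(C) = ½·7.3·5.6·sin(141.9°)
sin(141.9°) ≈ 0.617036
A ≈ ½·40.88·0.617036 = 20.44·0.617036 ≈ 12.6122

Area = 12.61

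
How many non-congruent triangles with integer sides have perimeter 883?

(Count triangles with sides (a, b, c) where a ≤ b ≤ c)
Let a ≤ b ≤ c with a + b + c = 883. The only binding inequality is a + b > c, i.e. 883 − c > c, so c < 883/2; and c ≥ 883/3 since c is the largest side.
So 295 ≤ c ≤ 441. For each c, b runs from ⌈(883 − c)/2⌉ up to c (then a = 883 − b − c satisfies 1 ≤ a ≤ b automatically), giving c − ⌈(883 − c)/2⌉ + 1 choices.
Summing over c: 2 + 3 + 5 + 6 + … + 219 + 221  (147 terms, c = 295, …, 441) = 16354
Check (closed form: nearest integer to p²/48 for even p, (p+3)²/48 for odd p): (883+3)²/48 = 886²/48 = 784996/48 ≈ 16354.08 → 16354

16354 triangles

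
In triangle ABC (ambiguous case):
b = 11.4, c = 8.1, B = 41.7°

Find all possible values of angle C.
b/sin(B) = c/sin(C)  ⇒  sin(C) = c·sin(B)/b = 8.1·sin(41.7°)/11.4
sin(41.7°) ≈ 0.66523
sin(C) ≈ 8.1·0.66523/11.4 ≈ 5.38837/11.4 ≈ 0.472664
Candidate 1: C₁ = arcsin(0.472664) ≈ 28.2073°  →  A = 180° − 41.7° − 28.2073° ≈ 110.093° > 0, valid
Candidate 2: C₂ = 180° − C₁ ≈ 151.793°  →  A = 180° − 41.7° − 151.793° ≈ -13.4927° ≤ 0, not a valid triangle

C = 28.21° (one solution)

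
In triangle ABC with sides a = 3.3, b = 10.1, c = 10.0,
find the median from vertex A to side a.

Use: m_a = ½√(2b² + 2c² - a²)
m_a = ½√(2·10.1² + 2·10.0² − 3.3²) = ½√(2·102.01 + 2·100 − 10.89) = ½√(204.02 + 200 − 10.89) = ½√393.13
√393.13 ≈ 19.8275, so m_a ≈ 9.91375

m_a = 9.914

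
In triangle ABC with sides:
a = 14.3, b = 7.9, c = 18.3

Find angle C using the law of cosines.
c² = a² + b² − 2ab·cos(C)  ⇒  cos(C) = (a² + b² − c²)/(2ab)
cos(C) = (14.3² + 7.9² − 18.3²)/(2·14.3·7.9) = (204.49 + 62.41 − 334.89)/225.94 = -67.99/225.94 ≈ -0.300921
C = arccos(-0.300921) ≈ 107.513°

C = 107.5°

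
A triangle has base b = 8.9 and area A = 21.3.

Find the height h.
A = ½·b·h  ⇒  h = 2A/b = 2·21.3/8.9 = 42.6/8.9 ≈ 4.78652

h = 4.787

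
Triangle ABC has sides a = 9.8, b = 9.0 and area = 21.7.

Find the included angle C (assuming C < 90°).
Area = ½·a·b·sin(C)  ⇒  sin(C) = 2·Area/(a·b) = 2·21.7/(9.8·9.0) = 43.4/88.2 ≈ 0.492063
C = arcsin(0.492063) ≈ 29.4763° (taking the acute solution since C < 90°)

C = 29.48°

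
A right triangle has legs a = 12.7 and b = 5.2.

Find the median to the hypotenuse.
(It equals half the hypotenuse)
Hypotenuse c = √(a² + b²) = √(161.29 + 27.04) = √188.33 ≈ 13.7233
Median to hypotenuse = c/2 ≈ 13.7233/2 ≈ 6.86167

Median = 6.862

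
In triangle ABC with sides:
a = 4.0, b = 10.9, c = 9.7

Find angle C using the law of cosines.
c² = a² + b² − 2ab·cos(C)  ⇒  cos(C) = (a² + b² − c²)/(2ab)
cos(C) = (4.0² + 10.9² − 9.7²)/(2·4.0·10.9) = (16 + 118.81 − 94.09)/87.2 = 40.72/87.2 ≈ 0.466972
C = arccos(0.466972) ≈ 62.162°

C = 62.16°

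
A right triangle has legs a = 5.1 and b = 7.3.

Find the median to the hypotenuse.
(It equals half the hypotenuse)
Hypotenuse c = √(a² + b²) = √(26.01 + 53.29) = √79.3 ≈ 8.90505
Median to hypotenuse = c/2 ≈ 8.90505/2 ≈ 4.45253

Median = 4.453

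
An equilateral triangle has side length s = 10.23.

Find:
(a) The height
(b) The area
(a) The height splits the triangle into two 30-60-90 halves: h = s·√3/2 = 10.23·1.73205/2 ≈ 17.7189/2 ≈ 8.85944
(b) Area = (√3/4)·s² = (√3/4)·10.23² = (√3/4)·104.6529 ≈ 0.433013·104.6529 ≈ 45.316

Height = 8.859, Area = 45.32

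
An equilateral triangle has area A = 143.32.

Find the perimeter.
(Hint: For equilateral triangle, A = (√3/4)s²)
A = (√3/4)s²  ⇒  s² = 4A/√3 = 4·143.32/√3 = 573.28/1.73205 ≈ 330.983
s ≈ √330.983 ≈ 18.1929
Perimeter = 3s ≈ 3·18.1929 ≈ 54.5788

Perimeter = 54.58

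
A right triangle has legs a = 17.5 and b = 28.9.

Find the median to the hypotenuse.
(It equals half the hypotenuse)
Hypotenuse c = √(a² + b²) = √(306.25 + 835.21) = √1141.46 ≈ 33.7855
Median to hypotenuse = c/2 ≈ 33.7855/2 ≈ 16.8927

Median = 16.89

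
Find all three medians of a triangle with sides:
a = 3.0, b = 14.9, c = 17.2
Median formula: m_a = ½√(2b² + 2c² − a²) (and cyclically). a² = 9, b² = 222.01, c² = 295.84.
m_a = ½√(2·222.01 + 2·295.84 − 9) = ½√1026.7 ≈ ½·32.0422 ≈ 16.0211
m_b = ½√(2·9 + 2·295.84 − 222.01) = ½√387.67 ≈ ½·19.6893 ≈ 9.84467
m_c = ½√(2·9 + 2·222.01 − 295.84) = ½√166.18 ≈ ½·12.8911 ≈ 6.44554

m_a = 16.02, m_b = 9.845, m_c = 6.446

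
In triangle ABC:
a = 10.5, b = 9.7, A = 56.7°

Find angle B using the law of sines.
a/sin(A) = b/sin(B)  ⇒  sin(B) = b·sin(A)/a = 9.7·sin(56.7°)/10.5
sin(56.7°) ≈ 0.835807
sin(B) ≈ 9.7·0.835807/10.5 ≈ 8.10733/10.5 ≈ 0.772127
B = arcsin(0.772127) ≈ 50.5453°
(Since b ≤ a we need B ≤ A, so the obtuse alternative 180° − 50.5453° ≈ 129.455° is rejected.)

B = 50.55°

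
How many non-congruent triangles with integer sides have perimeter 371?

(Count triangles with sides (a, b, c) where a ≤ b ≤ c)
Let a ≤ b ≤ c with a + b + c = 371. The only binding inequality is a + b > c, i.e. 371 − c > c, so c < 371/2; and c ≥ 371/3 since c is the largest side.
So 124 ≤ c ≤ 185. For each c, b runs from ⌈(371 − c)/2⌉ up to c (then a = 371 − b − c satisfies 1 ≤ a ≤ b automatically), giving c − ⌈(371 − c)/2⌉ + 1 choices.
Summing over c: 1 + 3 + 4 + 6 + … + 91 + 93  (62 terms, c = 124, …, 185) = 2914
Check (closed form: nearest integer to p²/48 for even p, (p+3)²/48 for odd p): (371+3)²/48 = 374²/48 = 139876/48 ≈ 2914.08 → 2914

2914 triangles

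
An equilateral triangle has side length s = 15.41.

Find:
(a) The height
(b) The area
(a) The height splits the triangle into two 30-60-90 halves: h = s·√3/2 = 15.41·1.73205/2 ≈ 26.6909/2 ≈ 13.3455
(b) Area = (√3/4)·s² = (√3/4)·15.41² = (√3/4)·237.4681 ≈ 0.433013·237.4681 ≈ 102.827

Height = 13.35, Area = 102.8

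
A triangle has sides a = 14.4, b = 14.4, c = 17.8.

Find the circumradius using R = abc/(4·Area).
First find the area with Heron's formula.
s = (14.4 + 14.4 + 17.8)/2 = 23.3
Area = √(s(s−a)(s−b)(s−c)) = √(23.3·8.9·8.9·5.5) ≈ √10150.8 ≈ 100.751
abc = 14.4·14.4·17.8 = 3691.008
R = abc/(4·Area) ≈ 3691.008/(4·100.751) = 3691.008/403.004 ≈ 9.15874

R = 9.159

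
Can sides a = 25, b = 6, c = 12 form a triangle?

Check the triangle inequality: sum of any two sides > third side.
a + b vs c: 25 + 6 = 31 > 12  ✓
a + c vs b: 25 + 12 = 37 > 6  ✓
b + c vs a: 6 + 12 = 18 ≤ 25  ✗

No: 6 + 12 = 18 is not > 25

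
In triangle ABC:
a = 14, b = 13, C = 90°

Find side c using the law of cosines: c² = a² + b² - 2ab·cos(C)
c² = 14² + 13² − 2·14·13·cos(90°)
cos(90°) ≈ 0
c² ≈ 196 + 169 − 364·(0) ≈ 365 − 0 ≈ 365
c ≈ √365 ≈ 19.105

c = 19.1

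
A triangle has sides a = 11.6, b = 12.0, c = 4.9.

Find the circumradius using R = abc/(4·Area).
First find the area with Heron's formula.
s = (11.6 + 12.0 + 4.9)/2 = 14.25
Area = √(s(s−a)(s−b)(s−c)) = √(14.25·2.65·2.25·9.35) ≈ √794.429 ≈ 28.1856
abc = 11.6·12.0·4.9 = 682.08
R = abc/(4·Area) ≈ 682.08/(4·28.1856) = 682.08/112.742 ≈ 6.0499

R = 6.05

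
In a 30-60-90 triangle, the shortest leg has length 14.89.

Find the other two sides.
In a 30-60-90 triangle the sides are in ratio 1 : √3 : 2 (short leg : long leg : hypotenuse).
Long leg = 14.89·√3 ≈ 14.89·1.73205 ≈ 25.7902
Hypotenuse = 2·14.89 = 29.78

Long leg = 14.89√3 = 25.79, Hypotenuse = 29.78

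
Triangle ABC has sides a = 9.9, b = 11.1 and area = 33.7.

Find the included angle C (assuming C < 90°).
Area = ½·a·b·sin(C)  ⇒  sin(C) = 2·Area/(a·b) = 2·33.7/(9.9·11.1) = 67.4/109.89 ≈ 0.613341
C = arcsin(0.613341) ≈ 37.8314° (taking the acute solution since C < 90°)

C = 37.83°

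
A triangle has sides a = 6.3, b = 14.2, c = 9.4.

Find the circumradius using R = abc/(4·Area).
First find the area with Heron's formula.
s = (6.3 + 14.2 + 9.4)/2 = 14.95
Area = √(s(s−a)(s−b)(s−c)) = √(14.95·8.65·0.75·5.55) ≈ √538.284 ≈ 23.201
abc = 6.3·14.2·9.4 = 840.924
R = abc/(4·Area) ≈ 840.924/(4·23.201) = 840.924/92.8038 ≈ 9.06131

R = 9.061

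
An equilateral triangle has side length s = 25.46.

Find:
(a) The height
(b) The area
(a) The height splits the triangle into two 30-60-90 halves: h = s·√3/2 = 25.46·1.73205/2 ≈ 44.098/2 ≈ 22.049
(b) Area = (√3/4)·s² = (√3/4)·25.46² = (√3/4)·648.2116 ≈ 0.433013·648.2116 ≈ 280.684

Height = 22.05, Area = 280.7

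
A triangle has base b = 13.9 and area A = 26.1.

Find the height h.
A = ½·b·h  ⇒  h = 2A/b = 2·26.1/13.9 = 52.2/13.9 ≈ 3.7554

h = 3.755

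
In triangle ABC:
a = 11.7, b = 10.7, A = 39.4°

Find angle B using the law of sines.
a/sin(A) = b/sin(B)  ⇒  sin(B) = b·sin(A)/a = 10.7·sin(39.4°)/11.7
sin(39.4°) ≈ 0.634731
sin(B) ≈ 10.7·0.634731/11.7 ≈ 6.79162/11.7 ≈ 0.58048
B = arcsin(0.58048) ≈ 35.4843°
(Since b ≤ a we need B ≤ A, so the obtuse alternative 180° − 35.4843° ≈ 144.516° is rejected.)

B = 35.48°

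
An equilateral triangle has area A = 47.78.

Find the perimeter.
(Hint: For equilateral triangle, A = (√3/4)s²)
A = (√3/4)s²  ⇒  s² = 4A/√3 = 4·47.78/√3 = 191.12/1.73205 ≈ 110.343
s ≈ √110.343 ≈ 10.5044
Perimeter = 3s ≈ 3·10.5044 ≈ 31.5133

Perimeter = 31.51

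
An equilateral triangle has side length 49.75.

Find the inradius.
r = Area/s with s the semi-perimeter.
Area = (√3/4)·49.75² = (√3/4)·2475.0625 ≈ 0.433013·2475.0625 ≈ 1071.73
s = 3·49.75/2 = 74.625
r ≈ 1071.73/74.625 ≈ 14.3616
(Equivalently r = side/(2√3) = 49.75/3.4641 ≈ 14.3616.)

r = 14.36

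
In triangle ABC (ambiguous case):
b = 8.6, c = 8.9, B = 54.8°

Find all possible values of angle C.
b/sin(B) = c/sin(C)  ⇒  sin(C) = c·sin(B)/b = 8.9·sin(54.8°)/8.6
sin(54.8°) ≈ 0.817145
sin(C) ≈ 8.9·0.817145/8.6 ≈ 7.27259/8.6 ≈ 0.84565
Candidate 1: C₁ = arcsin(0.84565) ≈ 57.7416°  →  A = 180° − 54.8° − 57.7416° ≈ 67.4584° > 0, valid
Candidate 2: C₂ = 180° − C₁ ≈ 122.258°  →  A = 180° − 54.8° − 122.258° ≈ 2.94164° > 0, valid

C = 57.74° or C = 122.3° (two solutions)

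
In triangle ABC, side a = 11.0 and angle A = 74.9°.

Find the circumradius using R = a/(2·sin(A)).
R = a/(2·sin(A)) = 11.0/(2·sin(74.9°))
sin(74.9°) ≈ 0.965473
R ≈ 11.0/(2·0.965473) = 11.0/1.93095 ≈ 5.69669

R = 5.697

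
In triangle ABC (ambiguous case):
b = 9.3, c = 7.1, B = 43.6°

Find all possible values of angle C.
b/sin(B) = c/sin(C)  ⇒  sin(C) = c·sin(B)/b = 7.1·sin(43.6°)/9.3
sin(43.6°) ≈ 0.68962
sin(C) ≈ 7.1·0.68962/9.3 ≈ 4.8963/9.3 ≈ 0.526484
Candidate 1: C₁ = arcsin(0.526484) ≈ 31.7682°  →  A = 180° − 43.6° − 31.7682° ≈ 104.632° > 0, valid
Candidate 2: C₂ = 180° − C₁ ≈ 148.232°  →  A = 180° − 43.6° − 148.232° ≈ -11.8318° ≤ 0, not a valid triangle

C = 31.77° (one solution)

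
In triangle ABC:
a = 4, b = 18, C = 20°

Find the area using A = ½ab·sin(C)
A = ½·a·b·sin(C) = ½·4·18·sin(20°)
sin(20°) ≈ 0.34202
A ≈ ½·72·0.34202 = 36·0.34202 ≈ 12.3127

Area = 12.31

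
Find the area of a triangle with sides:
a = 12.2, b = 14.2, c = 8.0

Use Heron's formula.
s = (12.2 + 14.2 + 8.0)/2 = 34.4/2 = 17.2
s − a = 5, s − b = 3, s − c = 9.2
s(s−a)(s−b)(s−c) = 17.2·5·3·9.2 ≈ 2373.6
Area = √2373.6 ≈ 48.7196

Area = 48.72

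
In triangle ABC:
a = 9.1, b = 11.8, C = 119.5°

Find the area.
Two sides and the included angle (SAS): A = ½·a·b·sin(C) = ½·9.1·11.8·sin(119.5°)
sin(119.5°) ≈ 0.870356
A ≈ ½·107.38·0.870356 = 53.69·0.870356 ≈ 46.7294

Area = 46.73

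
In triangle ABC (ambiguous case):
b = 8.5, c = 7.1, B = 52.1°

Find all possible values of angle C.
b/sin(B) = c/sin(C)  ⇒  sin(C) = c·sin(B)/b = 7.1·sin(52.1°)/8.5
sin(52.1°) ≈ 0.789084
sin(C) ≈ 7.1·0.789084/8.5 ≈ 5.6025/8.5 ≈ 0.659117
Candidate 1: C₁ = arcsin(0.659117) ≈ 41.2326°  →  A = 180° − 52.1° − 41.2326° ≈ 86.6674° > 0, valid
Candidate 2: C₂ = 180° − C₁ ≈ 138.767°  →  A = 180° − 52.1° − 138.767° ≈ -10.8674° ≤ 0, not a valid triangle

C = 41.23° (one solution)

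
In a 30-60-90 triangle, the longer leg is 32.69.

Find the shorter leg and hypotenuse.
In a 30-60-90 triangle the sides are in ratio 1 : √3 : 2, so short leg = long leg/√3 and hypotenuse = 2·(short leg).
Short leg = 32.69/√3 ≈ 32.69/1.73205 ≈ 18.8736
Hypotenuse = 2·18.8736 ≈ 37.7472

Short leg = 18.87, Hypotenuse = 37.75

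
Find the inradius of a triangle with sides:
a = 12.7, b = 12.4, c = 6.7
r = Area/s where s is the semi-perimeter.
s = (12.7 + 12.4 + 6.7)/2 = 31.8/2 = 15.9
Area = √(s(s−a)(s−b)(s−c)) = √(15.9·3.2·3.5·9.2) ≈ √1638.34 ≈ 40.4764
r ≈ 40.4764/15.9 ≈ 2.54568

r = 2.546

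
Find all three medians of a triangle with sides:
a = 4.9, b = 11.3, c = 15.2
Median formula: m_a = ½√(2b² + 2c² − a²) (and cyclically). a² = 24.01, b² = 127.69, c² = 231.04.
m_a = ½√(2·127.69 + 2·231.04 − 24.01) = ½√693.45 ≈ ½·26.3334 ≈ 13.1667
m_b = ½√(2·24.01 + 2·231.04 − 127.69) = ½√382.41 ≈ ½·19.5553 ≈ 9.77765
m_c = ½√(2·24.01 + 2·127.69 − 231.04) = ½√72.36 ≈ ½·8.50647 ≈ 4.25323

m_a = 13.17, m_b = 9.778, m_c = 4.253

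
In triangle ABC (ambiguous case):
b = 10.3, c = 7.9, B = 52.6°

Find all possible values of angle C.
b/sin(B) = c/sin(C)  ⇒  sin(C) = c·sin(B)/b = 7.9·sin(52.6°)/10.3
sin(52.6°) ≈ 0.794415
sin(C) ≈ 7.9·0.794415/10.3 ≈ 6.27588/10.3 ≈ 0.609308
Candidate 1: C₁ = arcsin(0.609308) ≈ 37.5395°  →  A = 180° − 52.6° − 37.5395° ≈ 89.8605° > 0, valid
Candidate 2: C₂ = 180° − C₁ ≈ 142.46°  →  A = 180° − 52.6° − 142.46° ≈ -15.0605° ≤ 0, not a valid triangle

C = 37.54° (one solution)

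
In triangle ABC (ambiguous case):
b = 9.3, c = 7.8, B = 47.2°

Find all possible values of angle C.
b/sin(B) = c/sin(C)  ⇒  sin(C) = c·sin(B)/b = 7.8·sin(47.2°)/9.3
sin(47.2°) ≈ 0.73373
sin(C) ≈ 7.8·0.73373/9.3 ≈ 5.72309/9.3 ≈ 0.615386
Candidate 1: C₁ = arcsin(0.615386) ≈ 37.98°  →  A = 180° − 47.2° − 37.98° ≈ 94.82° > 0, valid
Candidate 2: C₂ = 180° − C₁ ≈ 142.02°  →  A = 180° − 47.2° − 142.02° ≈ -9.22° ≤ 0, not a valid triangle

C = 37.98° (one solution)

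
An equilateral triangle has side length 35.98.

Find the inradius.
r = Area/s with s the semi-perimeter.
Area = (√3/4)·35.98² = (√3/4)·1294.5604 ≈ 0.433013·1294.5604 ≈ 560.561
s = 3·35.98/2 = 53.97
r ≈ 560.561/53.97 ≈ 10.3865
(Equivalently r = side/(2√3) = 35.98/3.4641 ≈ 10.3865.)

r = 10.39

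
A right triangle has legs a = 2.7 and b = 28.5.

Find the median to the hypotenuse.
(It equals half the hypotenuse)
Hypotenuse c = √(a² + b²) = √(7.29 + 812.25) = √819.54 ≈ 28.6276
Median to hypotenuse = c/2 ≈ 28.6276/2 ≈ 14.3138

Median = 14.31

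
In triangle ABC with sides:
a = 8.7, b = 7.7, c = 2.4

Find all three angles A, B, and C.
Law of cosines for each angle (a² = 75.69, b² = 59.29, c² = 5.76):
cos(A) = (b² + c² − a²)/(2bc) = (59.29 + 5.76 − 75.69)/(2·7.7·2.4) = -10.64/36.96 ≈ -0.287879  ⇒  A ≈ 106.731°
cos(B) = (a² + c² − b²)/(2ac) = (75.69 + 5.76 − 59.29)/(2·8.7·2.4) = 22.16/41.76 ≈ 0.530651  ⇒  B ≈ 57.9505°
cos(C) = (a² + b² − c²)/(2ab) = (75.69 + 59.29 − 5.76)/(2·8.7·7.7) = 129.22/133.98 ≈ 0.964472  ⇒  C ≈ 15.3185°
Check: A + B + C ≈ 180°

A = 106.7°, B = 57.95°, C = 15.32°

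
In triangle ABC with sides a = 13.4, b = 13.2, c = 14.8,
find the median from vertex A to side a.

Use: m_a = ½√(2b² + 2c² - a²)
m_a = ½√(2·13.2² + 2·14.8² − 13.4²) = ½√(2·174.24 + 2·219.04 − 179.56) = ½√(348.48 + 438.08 − 179.56) = ½√607
√607 ≈ 24.6374, so m_a ≈ 12.3187

m_a = 12.32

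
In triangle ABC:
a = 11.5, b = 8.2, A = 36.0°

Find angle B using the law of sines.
a/sin(A) = b/sin(B)  ⇒  sin(B) = b·sin(A)/a = 8.2·sin(36.0°)/11.5
sin(36.0°) ≈ 0.587785
sin(B) ≈ 8.2·0.587785/11.5 ≈ 4.81984/11.5 ≈ 0.419116
B = arcsin(0.419116) ≈ 24.7788°
(Since b ≤ a we need B ≤ A, so the obtuse alternative 180° − 24.7788° ≈ 155.221° is rejected.)

B = 24.78°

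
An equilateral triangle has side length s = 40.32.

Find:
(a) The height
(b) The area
(a) The height splits the triangle into two 30-60-90 halves: h = s·√3/2 = 40.32·1.73205/2 ≈ 69.8363/2 ≈ 34.9181
(b) Area = (√3/4)·s² = (√3/4)·40.32² = (√3/4)·1625.7024 ≈ 0.433013·1625.7024 ≈ 703.95

Height = 34.92, Area = 703.9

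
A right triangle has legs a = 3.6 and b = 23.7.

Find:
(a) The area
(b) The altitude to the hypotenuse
(a) The legs are perpendicular, so Area = ½·a·b = ½·3.6·23.7 = ½·85.32 = 42.66
(b) Hypotenuse c = √(a² + b²) = √(12.96 + 561.69) = √574.65 ≈ 23.9719
    Area = ½·c·h_c  ⇒  h_c = 2·Area/c = 85.32/23.9719 ≈ 3.55917

Area = 42.66, h_c = 3.559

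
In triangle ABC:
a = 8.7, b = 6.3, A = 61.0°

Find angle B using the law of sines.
a/sin(A) = b/sin(B)  ⇒  sin(B) = b·sin(A)/a = 6.3·sin(61.0°)/8.7
sin(61.0°) ≈ 0.87462
sin(B) ≈ 6.3·0.87462/8.7 ≈ 5.5101/8.7 ≈ 0.633345
B = arcsin(0.633345) ≈ 39.2974°
(Since b ≤ a we need B ≤ A, so the obtuse alternative 180° − 39.2974° ≈ 140.703° is rejected.)

B = 39.3°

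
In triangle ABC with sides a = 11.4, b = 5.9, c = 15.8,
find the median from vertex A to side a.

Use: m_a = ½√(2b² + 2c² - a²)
m_a = ½√(2·5.9² + 2·15.8² − 11.4²) = ½√(2·34.81 + 2·249.64 − 129.96) = ½√(69.62 + 499.28 − 129.96) = ½√438.94
√438.94 ≈ 20.9509, so m_a ≈ 10.4754

m_a = 10.48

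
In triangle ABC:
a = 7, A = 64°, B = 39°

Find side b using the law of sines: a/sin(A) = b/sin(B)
a/sin(A) = b/sin(B)  ⇒  b = a·sin(B)/sin(A) = 7·sin(39°)/sin(64°)
sin(39°) ≈ 0.62932, sin(64°) ≈ 0.898794
b ≈ 7·0.62932/0.898794 ≈ 4.40524/0.898794 ≈ 4.90128

b = 4.901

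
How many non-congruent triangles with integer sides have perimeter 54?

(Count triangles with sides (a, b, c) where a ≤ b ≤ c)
Let a ≤ b ≤ c with a + b + c = 54. The only binding inequality is a + b > c, i.e. 54 − c > c, so c < 54/2; and c ≥ 54/3 since c is the largest side.
So 18 ≤ c ≤ 26. For each c, b runs from ⌈(54 − c)/2⌉ up to c (then a = 54 − b − c satisfies 1 ≤ a ≤ b automatically), giving c − ⌈(54 − c)/2⌉ + 1 choices.
Summing over c: 1 + 2 + 4 + 5 + 7 + 8 + 10 + 11 + 13 = 61
Check (closed form: nearest integer to p²/48 for even p, (p+3)²/48 for odd p): 54²/48 = 2916/48 ≈ 60.75 → 61

61 triangles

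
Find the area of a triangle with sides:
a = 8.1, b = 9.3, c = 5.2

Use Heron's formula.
s = (8.1 + 9.3 + 5.2)/2 = 22.6/2 = 11.3
s − a = 3.2, s − b = 2, s − c = 6.1
s(s−a)(s−b)(s−c) = 11.3·3.2·2·6.1 ≈ 441.152
Area = √441.152 ≈ 21.0036

Area = 21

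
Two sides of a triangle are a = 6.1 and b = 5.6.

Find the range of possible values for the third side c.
Triangle inequality: |a − b| < c < a + b
|a − b| = |6.1 − 5.6| = 0.5
a + b = 6.1 + 5.6 = 11.7

0.5 < c < 11.7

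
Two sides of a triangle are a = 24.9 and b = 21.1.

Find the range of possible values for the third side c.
Triangle inequality: |a − b| < c < a + b
|a − b| = |24.9 − 21.1| = 3.8
a + b = 24.9 + 21.1 = 46

3.8 < c < 46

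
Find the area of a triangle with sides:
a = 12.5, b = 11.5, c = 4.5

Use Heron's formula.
s = (12.5 + 11.5 + 4.5)/2 = 28.5/2 = 14.25
s − a = 1.75, s − b = 2.75, s − c = 9.75
s(s−a)(s−b)(s−c) = 14.25·1.75·2.75·9.75 ≈ 668.637
Area = √668.637 ≈ 25.858

Area = 25.86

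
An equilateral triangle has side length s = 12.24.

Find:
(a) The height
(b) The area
(a) The height splits the triangle into two 30-60-90 halves: h = s·√3/2 = 12.24·1.73205/2 ≈ 21.2003/2 ≈ 10.6002
(b) Area = (√3/4)·s² = (√3/4)·12.24² = (√3/4)·149.8176 ≈ 0.433013·149.8176 ≈ 64.8729

Height = 10.6, Area = 64.87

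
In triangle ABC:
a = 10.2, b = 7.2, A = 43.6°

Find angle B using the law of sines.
a/sin(A) = b/sin(B)  ⇒  sin(B) = b·sin(A)/a = 7.2·sin(43.6°)/10.2
sin(43.6°) ≈ 0.68962
sin(B) ≈ 7.2·0.68962/10.2 ≈ 4.96526/10.2 ≈ 0.48679
B = arcsin(0.48679) ≈ 29.1298°
(Since b ≤ a we need B ≤ A, so the obtuse alternative 180° − 29.1298° ≈ 150.87° is rejected.)

B = 29.13°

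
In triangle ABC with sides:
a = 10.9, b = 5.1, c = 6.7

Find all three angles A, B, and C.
Law of cosines for each angle (a² = 118.81, b² = 26.01, c² = 44.89):
cos(A) = (b² + c² − a²)/(2bc) = (26.01 + 44.89 − 118.81)/(2·5.1·6.7) = -47.91/68.34 ≈ -0.701054  ⇒  A ≈ 134.512°
cos(B) = (a² + c² − b²)/(2ac) = (118.81 + 44.89 − 26.01)/(2·10.9·6.7) = 137.69/146.06 ≈ 0.942695  ⇒  B ≈ 19.4909°
cos(C) = (a² + b² − c²)/(2ab) = (118.81 + 26.01 − 44.89)/(2·10.9·5.1) = 99.93/111.18 ≈ 0.898813  ⇒  C ≈ 25.9976°
Check: A + B + C ≈ 180°

A = 134.5°, B = 19.49°, C = 26°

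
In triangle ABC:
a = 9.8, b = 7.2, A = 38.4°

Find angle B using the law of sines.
a/sin(A) = b/sin(B)  ⇒  sin(B) = b·sin(A)/a = 7.2·sin(38.4°)/9.8
sin(38.4°) ≈ 0.621148
sin(B) ≈ 7.2·0.621148/9.8 ≈ 4.47226/9.8 ≈ 0.456353
B = arcsin(0.456353) ≈ 27.1521°
(Since b ≤ a we need B ≤ A, so the obtuse alternative 180° − 27.1521° ≈ 152.848° is rejected.)

B = 27.15°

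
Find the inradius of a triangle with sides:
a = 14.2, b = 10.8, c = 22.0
r = Area/s where s is the semi-perimeter.
s = (14.2 + 10.8 + 22.0)/2 = 47/2 = 23.5
Area = √(s(s−a)(s−b)(s−c)) = √(23.5·9.3·12.7·1.5) ≈ √4163.38 ≈ 64.5242
r ≈ 64.5242/23.5 ≈ 2.74571

r = 2.746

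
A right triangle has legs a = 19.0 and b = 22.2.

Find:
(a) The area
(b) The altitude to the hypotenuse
(a) The legs are perpendicular, so Area = ½·a·b = ½·19.0·22.2 = ½·421.8 = 210.9
(b) Hypotenuse c = √(a² + b²) = √(361 + 492.84) = √853.84 ≈ 29.2205
    Area = ½·c·h_c  ⇒  h_c = 2·Area/c = 421.8/29.2205 ≈ 14.4351

Area = 210.9, h_c = 14.44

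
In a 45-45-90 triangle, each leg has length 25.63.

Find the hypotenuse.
In a 45-45-90 triangle the sides are in ratio 1 : 1 : √2, so hypotenuse = leg·√2.
Hypotenuse = 25.63·√2 ≈ 25.63·1.41421 ≈ 36.2463

Hypotenuse = 25.63√2 = 36.25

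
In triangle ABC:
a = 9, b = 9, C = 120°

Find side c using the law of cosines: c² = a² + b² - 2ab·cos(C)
c² = 9² + 9² − 2·9·9·cos(120°)
cos(120°) ≈ -0.5
c² ≈ 81 + 81 − 162·(-0.5) ≈ 162 + 81 ≈ 243
c ≈ √243 ≈ 15.5885

c = 15.59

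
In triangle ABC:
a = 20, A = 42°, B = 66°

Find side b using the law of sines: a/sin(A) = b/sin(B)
a/sin(A) = b/sin(B)  ⇒  b = a·sin(B)/sin(A) = 20·sin(66°)/sin(42°)
sin(66°) ≈ 0.913545, sin(42°) ≈ 0.669131
b ≈ 20·0.913545/0.669131 ≈ 18.2709/0.669131 ≈ 27.3054

b = 27.31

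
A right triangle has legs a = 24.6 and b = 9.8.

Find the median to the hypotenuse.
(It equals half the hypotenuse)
Hypotenuse c = √(a² + b²) = √(605.16 + 96.04) = √701.2 ≈ 26.4802
Median to hypotenuse = c/2 ≈ 26.4802/2 ≈ 13.2401

Median = 13.24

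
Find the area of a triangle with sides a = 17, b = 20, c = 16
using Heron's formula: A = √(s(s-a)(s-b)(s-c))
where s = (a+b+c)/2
s = (17 + 20 + 16)/2 = 53/2 = 26.5
s − a = 9.5, s − b = 6.5, s − c = 10.5
s(s−a)(s−b)(s−c) = 26.5·9.5·6.5·10.5 = 17181.9375
Area = √17181.9375 ≈ 131.08

s = 26.5, Area = 131.1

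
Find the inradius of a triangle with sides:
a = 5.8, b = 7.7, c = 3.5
r = Area/s where s is the semi-perimeter.
s = (5.8 + 7.7 + 3.5)/2 = 17/2 = 8.5
Area = √(s(s−a)(s−b)(s−c)) = √(8.5·2.7·0.8·5) ≈ √91.8 ≈ 9.58123
r ≈ 9.58123/8.5 ≈ 1.1272

r = 1.127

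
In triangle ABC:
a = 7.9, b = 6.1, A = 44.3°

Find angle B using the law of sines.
a/sin(A) = b/sin(B)  ⇒  sin(B) = b·sin(A)/a = 6.1·sin(44.3°)/7.9
sin(44.3°) ≈ 0.698415
sin(B) ≈ 6.1·0.698415/7.9 ≈ 4.26033/7.9 ≈ 0.539283
B = arcsin(0.539283) ≈ 32.6348°
(Since b ≤ a we need B ≤ A, so the obtuse alternative 180° − 32.6348° ≈ 147.365° is rejected.)

B = 32.63°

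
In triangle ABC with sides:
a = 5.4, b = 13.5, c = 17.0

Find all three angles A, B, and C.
Law of cosines for each angle (a² = 29.16, b² = 182.25, c² = 289):
cos(A) = (b² + c² − a²)/(2bc) = (182.25 + 289 − 29.16)/(2·13.5·17.0) = 442.09/459 ≈ 0.963159  ⇒  A ≈ 15.6008°
cos(B) = (a² + c² − b²)/(2ac) = (29.16 + 289 − 182.25)/(2·5.4·17.0) = 135.91/183.6 ≈ 0.740251  ⇒  B ≈ 42.2472°
cos(C) = (a² + b² − c²)/(2ab) = (29.16 + 182.25 − 289)/(2·5.4·13.5) = -77.59/145.8 ≈ -0.532167  ⇒  C ≈ 122.152°
Check: A + B + C ≈ 180°

A = 15.6°, B = 42.25°, C = 122.2°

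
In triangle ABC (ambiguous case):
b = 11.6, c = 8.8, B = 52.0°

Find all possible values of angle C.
b/sin(B) = c/sin(C)  ⇒  sin(C) = c·sin(B)/b = 8.8·sin(52.0°)/11.6
sin(52.0°) ≈ 0.788011
sin(C) ≈ 8.8·0.788011/11.6 ≈ 6.93449/11.6 ≈ 0.597801
Candidate 1: C₁ = arcsin(0.597801) ≈ 36.7126°  →  A = 180° − 52.0° − 36.7126° ≈ 91.2874° > 0, valid
Candidate 2: C₂ = 180° − C₁ ≈ 143.287°  →  A = 180° − 52.0° − 143.287° ≈ -15.2874° ≤ 0, not a valid triangle

C = 36.71° (one solution)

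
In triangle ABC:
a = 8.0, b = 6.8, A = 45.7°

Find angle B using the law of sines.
a/sin(A) = b/sin(B)  ⇒  sin(B) = b·sin(A)/a = 6.8·sin(45.7°)/8.0
sin(45.7°) ≈ 0.715693
sin(B) ≈ 6.8·0.715693/8.0 ≈ 4.86671/8.0 ≈ 0.608339
B = arcsin(0.608339) ≈ 37.4695°
(Since b ≤ a we need B ≤ A, so the obtuse alternative 180° − 37.4695° ≈ 142.531° is rejected.)

B = 37.47°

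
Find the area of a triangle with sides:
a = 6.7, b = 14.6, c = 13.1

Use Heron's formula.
s = (6.7 + 14.6 + 13.1)/2 = 34.4/2 = 17.2
s − a = 10.5, s − b = 2.6, s − c = 4.1
s(s−a)(s−b)(s−c) = 17.2·10.5·2.6·4.1 ≈ 1925.2
Area = √1925.2 ≈ 43.8771

Area = 43.88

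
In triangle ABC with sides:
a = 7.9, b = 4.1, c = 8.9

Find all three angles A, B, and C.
Law of cosines for each angle (a² = 62.41, b² = 16.81, c² = 79.21):
cos(A) = (b² + c² − a²)/(2bc) = (16.81 + 79.21 − 62.41)/(2·4.1·8.9) = 33.61/72.98 ≈ 0.460537  ⇒  A ≈ 62.5782°
cos(B) = (a² + c² − b²)/(2ac) = (62.41 + 79.21 − 16.81)/(2·7.9·8.9) = 124.81/140.62 ≈ 0.887569  ⇒  B ≈ 27.4306°
cos(C) = (a² + b² − c²)/(2ab) = (62.41 + 16.81 − 79.21)/(2·7.9·4.1) = 0.01/64.78 ≈ 0.000154369  ⇒  C ≈ 89.9912°
Check: A + B + C ≈ 180°

A = 62.58°, B = 27.43°, C = 89.99°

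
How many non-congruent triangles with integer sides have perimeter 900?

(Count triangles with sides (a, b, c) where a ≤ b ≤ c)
Let a ≤ b ≤ c with a + b + c = 900. The only binding inequality is a + b > c, i.e. 900 − c > c, so c < 900/2; and c ≥ 900/3 since c is the largest side.
So 300 ≤ c ≤ 449. For each c, b runs from ⌈(900 − c)/2⌉ up to c (then a = 900 − b − c satisfies 1 ≤ a ≤ b automatically), giving c − ⌈(900 − c)/2⌉ + 1 choices.
Summing over c: 1 + 2 + 4 + 5 + … + 223 + 224  (150 terms, c = 300, …, 449) = 16875
Check (closed form: nearest integer to p²/48 for even p, (p+3)²/48 for odd p): 900²/48 = 810000/48 ≈ 16875.00 → 16875

16875 triangles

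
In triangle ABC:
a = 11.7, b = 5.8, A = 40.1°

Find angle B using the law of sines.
a/sin(A) = b/sin(B)  ⇒  sin(B) = b·sin(A)/a = 5.8·sin(40.1°)/11.7
sin(40.1°) ≈ 0.644124
sin(B) ≈ 5.8·0.644124/11.7 ≈ 3.73592/11.7 ≈ 0.319309
B = arcsin(0.319309) ≈ 18.6212°
(Since b ≤ a we need B ≤ A, so the obtuse alternative 180° − 18.6212° ≈ 161.379° is rejected.)

B = 18.62°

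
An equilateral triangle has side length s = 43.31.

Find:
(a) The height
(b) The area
(a) The height splits the triangle into two 30-60-90 halves: h = s·√3/2 = 43.31·1.73205/2 ≈ 75.0151/2 ≈ 37.5076
(b) Area = (√3/4)·s² = (√3/4)·43.31² = (√3/4)·1875.7561 ≈ 0.433013·1875.7561 ≈ 812.226

Height = 37.51, Area = 812.2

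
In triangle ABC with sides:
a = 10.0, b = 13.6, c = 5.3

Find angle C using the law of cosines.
c² = a² + b² − 2ab·cos(C)  ⇒  cos(C) = (a² + b² − c²)/(2ab)
cos(C) = (10.0² + 13.6² − 5.3²)/(2·10.0·13.6) = (100 + 184.96 − 28.09)/272 = 256.87/272 ≈ 0.944375
C = arccos(0.944375) ≈ 19.2002°

C = 19.2°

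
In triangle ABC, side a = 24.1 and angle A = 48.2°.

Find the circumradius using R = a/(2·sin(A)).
R = a/(2·sin(A)) = 24.1/(2·sin(48.2°))
sin(48.2°) ≈ 0.745476
R ≈ 24.1/(2·0.745476) = 24.1/1.49095 ≈ 16.1642

R = 16.16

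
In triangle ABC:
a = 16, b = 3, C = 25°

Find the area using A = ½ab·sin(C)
A = ½·a·b·sin(C) = ½·16·3·sin(25°)
sin(25°) ≈ 0.422618
A ≈ ½·48·0.422618 = 24·0.422618 ≈ 10.1428

Area = 10.14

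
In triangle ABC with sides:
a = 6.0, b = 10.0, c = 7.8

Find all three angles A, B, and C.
Law of cosines for each angle (a² = 36, b² = 100, c² = 60.84):
cos(A) = (b² + c² − a²)/(2bc) = (100 + 60.84 − 36)/(2·10.0·7.8) = 124.84/156 ≈ 0.800256  ⇒  A ≈ 36.8454°
cos(B) = (a² + c² − b²)/(2ac) = (36 + 60.84 − 100)/(2·6.0·7.8) = -3.16/93.6 ≈ -0.0337607  ⇒  B ≈ 91.9347°
cos(C) = (a² + b² − c²)/(2ab) = (36 + 100 − 60.84)/(2·6.0·10.0) = 75.16/120 ≈ 0.626333  ⇒  C ≈ 51.2199°
Check: A + B + C ≈ 180°

A = 36.85°, B = 91.93°, C = 51.22°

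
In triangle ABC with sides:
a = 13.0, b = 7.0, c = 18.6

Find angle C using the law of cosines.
c² = a² + b² − 2ab·cos(C)  ⇒  cos(C) = (a² + b² − c²)/(2ab)
cos(C) = (13.0² + 7.0² − 18.6²)/(2·13.0·7.0) = (169 + 49 − 345.96)/182 = -127.96/182 ≈ -0.703077
C = arccos(-0.703077) ≈ 134.674°

C = 134.7°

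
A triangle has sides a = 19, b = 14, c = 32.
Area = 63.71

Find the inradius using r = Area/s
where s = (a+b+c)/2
s = (19 + 14 + 32)/2 = 65/2 = 32.5
r = Area/s = 63.71/32.5 ≈ 1.96031

r = 1.96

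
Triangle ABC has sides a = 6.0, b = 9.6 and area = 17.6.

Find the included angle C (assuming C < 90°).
Area = ½·a·b·sin(C)  ⇒  sin(C) = 2·Area/(a·b) = 2·17.6/(6.0·9.6) = 35.2/57.6 ≈ 0.611111
C = arcsin(0.611111) ≈ 37.6699° (taking the acute solution since C < 90°)

C = 37.67°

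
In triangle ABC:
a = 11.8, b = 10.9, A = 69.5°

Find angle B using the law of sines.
a/sin(A) = b/sin(B)  ⇒  sin(B) = b·sin(A)/a = 10.9·sin(69.5°)/11.8
sin(69.5°) ≈ 0.936672
sin(B) ≈ 10.9·0.936672/11.8 ≈ 10.2097/11.8 ≈ 0.865231
B = arcsin(0.865231) ≈ 59.9091°
(Since b ≤ a we need B ≤ A, so the obtuse alternative 180° − 59.9091° ≈ 120.091° is rejected.)

B = 59.91°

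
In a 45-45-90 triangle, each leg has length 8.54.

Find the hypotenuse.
In a 45-45-90 triangle the sides are in ratio 1 : 1 : √2, so hypotenuse = leg·√2.
Hypotenuse = 8.54·√2 ≈ 8.54·1.41421 ≈ 12.0774

Hypotenuse = 8.54√2 = 12.08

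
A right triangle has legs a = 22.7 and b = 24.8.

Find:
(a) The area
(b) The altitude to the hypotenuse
(a) The legs are perpendicular, so Area = ½·a·b = ½·22.7·24.8 = ½·562.96 = 281.48
(b) Hypotenuse c = √(a² + b²) = √(515.29 + 615.04) = √1130.33 ≈ 33.6204
    Area = ½·c·h_c  ⇒  h_c = 2·Area/c = 562.96/33.6204 ≈ 16.7446

Area = 281.48, h_c = 16.74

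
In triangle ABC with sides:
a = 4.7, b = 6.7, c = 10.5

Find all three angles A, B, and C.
Law of cosines for each angle (a² = 22.09, b² = 44.89, c² = 110.25):
cos(A) = (b² + c² − a²)/(2bc) = (44.89 + 110.25 − 22.09)/(2·6.7·10.5) = 133.05/140.7 ≈ 0.945629  ⇒  A ≈ 18.9806°
cos(B) = (a² + c² − b²)/(2ac) = (22.09 + 110.25 − 44.89)/(2·4.7·10.5) = 87.45/98.7 ≈ 0.886018  ⇒  B ≈ 27.6229°
cos(C) = (a² + b² − c²)/(2ab) = (22.09 + 44.89 − 110.25)/(2·4.7·6.7) = -43.27/62.98 ≈ -0.687044  ⇒  C ≈ 133.397°
Check: A + B + C ≈ 180°

A = 18.98°, B = 27.62°, C = 133.4°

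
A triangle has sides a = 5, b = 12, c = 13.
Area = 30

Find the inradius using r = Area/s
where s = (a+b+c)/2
s = (5 + 12 + 13)/2 = 30/2 = 15
r = Area/s = 30/15 ≈ 2

r = 2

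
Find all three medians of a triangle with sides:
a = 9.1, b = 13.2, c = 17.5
Median formula: m_a = ½√(2b² + 2c² − a²) (and cyclically). a² = 82.81, b² = 174.24, c² = 306.25.
m_a = ½√(2·174.24 + 2·306.25 − 82.81) = ½√878.17 ≈ ½·29.6339 ≈ 14.817
m_b = ½√(2·82.81 + 2·306.25 − 174.24) = ½√603.88 ≈ ½·24.574 ≈ 12.287
m_c = ½√(2·82.81 + 2·174.24 − 306.25) = ½√207.85 ≈ ½·14.417 ≈ 7.2085

m_a = 14.82, m_b = 12.29, m_c = 7.209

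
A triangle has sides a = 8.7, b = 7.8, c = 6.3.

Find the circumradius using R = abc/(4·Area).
First find the area with Heron's formula.
s = (8.7 + 7.8 + 6.3)/2 = 11.4
Area = √(s(s−a)(s−b)(s−c)) = √(11.4·2.7·3.6·5.1) ≈ √565.121 ≈ 23.7723
abc = 8.7·7.8·6.3 = 427.518
R = abc/(4·Area) ≈ 427.518/(4·23.7723) = 427.518/95.0891 ≈ 4.49597

R = 4.496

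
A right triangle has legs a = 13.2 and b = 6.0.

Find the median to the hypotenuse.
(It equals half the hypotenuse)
Hypotenuse c = √(a² + b²) = √(174.24 + 36) = √210.24 ≈ 14.4997
Median to hypotenuse = c/2 ≈ 14.4997/2 ≈ 7.24983

Median = 7.25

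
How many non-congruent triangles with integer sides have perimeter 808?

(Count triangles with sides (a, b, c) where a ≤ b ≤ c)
Let a ≤ b ≤ c with a + b + c = 808. The only binding inequality is a + b > c, i.e. 808 − c > c, so c < 808/2; and c ≥ 808/3 since c is the largest side.
So 270 ≤ c ≤ 403. For each c, b runs from ⌈(808 − c)/2⌉ up to c (then a = 808 − b − c satisfies 1 ≤ a ≤ b automatically), giving c − ⌈(808 − c)/2⌉ + 1 choices.
Summing over c: 2 + 3 + 5 + 6 + … + 200 + 201  (134 terms, c = 270, …, 403) = 13601
Check (closed form: nearest integer to p²/48 for even p, (p+3)²/48 for odd p): 808²/48 = 652864/48 ≈ 13601.33 → 13601

13601 triangles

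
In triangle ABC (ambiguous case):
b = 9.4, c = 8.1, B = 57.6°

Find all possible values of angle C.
b/sin(B) = c/sin(C)  ⇒  sin(C) = c·sin(B)/b = 8.1·sin(57.6°)/9.4
sin(57.6°) ≈ 0.844328
sin(C) ≈ 8.1·0.844328/9.4 ≈ 6.83906/9.4 ≈ 0.727559
Candidate 1: C₁ = arcsin(0.727559) ≈ 46.6822°  →  A = 180° − 57.6° − 46.6822° ≈ 75.7178° > 0, valid
Candidate 2: C₂ = 180° − C₁ ≈ 133.318°  →  A = 180° − 57.6° − 133.318° ≈ -10.9178° ≤ 0, not a valid triangle

C = 46.68° (one solution)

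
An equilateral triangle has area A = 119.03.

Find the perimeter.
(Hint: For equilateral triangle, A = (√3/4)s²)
A = (√3/4)s²  ⇒  s² = 4A/√3 = 4·119.03/√3 = 476.12/1.73205 ≈ 274.888
s ≈ √274.888 ≈ 16.5797
Perimeter = 3s ≈ 3·16.5797 ≈ 49.7392

Perimeter = 49.74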